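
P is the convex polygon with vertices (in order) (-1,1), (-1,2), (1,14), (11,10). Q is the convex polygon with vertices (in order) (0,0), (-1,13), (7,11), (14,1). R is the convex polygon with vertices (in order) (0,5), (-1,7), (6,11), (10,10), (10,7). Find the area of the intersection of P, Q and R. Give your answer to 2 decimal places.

The intersection is the polygon with vertices (8.836,8.377), (5.909,6.182), (0,5), (-0.375,5.75), (-0.079,7.526), (6,11), (7.212,10.697).
By the shoelace formula its area is 30.55.

30.55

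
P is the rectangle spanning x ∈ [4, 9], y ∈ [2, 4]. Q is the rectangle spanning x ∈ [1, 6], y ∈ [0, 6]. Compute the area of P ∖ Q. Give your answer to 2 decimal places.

6.00

|P∩Q|: x∈[4,6], y∈[2,4] → 2·2 = 4.
|P| = 10.
|P ∖ Q| = |P| − |P∩Q| = 10 − 4 = 6.00.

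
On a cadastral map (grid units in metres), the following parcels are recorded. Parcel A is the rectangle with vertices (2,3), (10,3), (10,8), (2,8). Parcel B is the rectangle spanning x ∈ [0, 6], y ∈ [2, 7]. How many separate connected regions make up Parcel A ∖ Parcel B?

Parcel A ∖ Parcel B is a single connected region.

1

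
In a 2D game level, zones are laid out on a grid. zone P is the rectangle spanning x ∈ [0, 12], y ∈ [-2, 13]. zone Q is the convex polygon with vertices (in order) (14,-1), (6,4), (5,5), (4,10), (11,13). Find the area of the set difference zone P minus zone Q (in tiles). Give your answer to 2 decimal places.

|zone P| = 180, |zone P∩zone Q| = 66.4167.
|zone P ∖ zone Q| = |zone P| − |zone P∩zone Q| = 180 − 66.4167 = 113.58.

113.58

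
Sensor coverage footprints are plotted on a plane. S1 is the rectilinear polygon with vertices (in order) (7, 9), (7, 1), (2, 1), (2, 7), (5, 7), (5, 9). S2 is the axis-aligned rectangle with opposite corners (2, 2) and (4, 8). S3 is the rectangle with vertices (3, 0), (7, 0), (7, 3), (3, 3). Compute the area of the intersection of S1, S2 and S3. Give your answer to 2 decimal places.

1.00

The intersection is the polygon with vertices (4,2), (3,2), (3,3), (4,3).
By the shoelace formula its area is 1.00.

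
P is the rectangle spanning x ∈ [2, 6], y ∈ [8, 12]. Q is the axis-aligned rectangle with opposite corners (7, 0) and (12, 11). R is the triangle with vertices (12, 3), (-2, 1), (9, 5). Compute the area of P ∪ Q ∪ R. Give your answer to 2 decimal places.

79.94

By inclusion–exclusion:
Individual areas: |P| = 16, |Q| = 55, |R| = 17.
|P∩Q| = 0 (no overlap).
|P∩R| = 0.
|Q∩R| = 8.0584.
|P∩Q∩R| = 0.
|P ∪ Q ∪ R| = 88 − 8.0584 + 0 = 79.94.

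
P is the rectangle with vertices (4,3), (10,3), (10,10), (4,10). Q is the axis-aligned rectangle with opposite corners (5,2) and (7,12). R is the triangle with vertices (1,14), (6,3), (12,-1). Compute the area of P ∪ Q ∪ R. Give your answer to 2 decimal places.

57.56

By inclusion–exclusion:
Individual areas: |P| = 42, |Q| = 20, |R| = 23.
|P∩Q|: x∈[5,7], y∈[3,10] → 2·7 = 14.
|P∩R| = 13.103.
|Q∩R| = 7.597.
|P∩Q∩R| = 7.2636.
|P ∪ Q ∪ R| = 85 − 34.7 + 7.2636 = 57.56.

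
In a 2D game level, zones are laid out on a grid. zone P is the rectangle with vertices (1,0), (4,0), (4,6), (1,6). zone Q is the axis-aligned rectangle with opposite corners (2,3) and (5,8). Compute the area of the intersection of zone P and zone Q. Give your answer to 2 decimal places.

|zone P∩zone Q|: x∈[2,4], y∈[3,6] → 2·3 = 6.

6.00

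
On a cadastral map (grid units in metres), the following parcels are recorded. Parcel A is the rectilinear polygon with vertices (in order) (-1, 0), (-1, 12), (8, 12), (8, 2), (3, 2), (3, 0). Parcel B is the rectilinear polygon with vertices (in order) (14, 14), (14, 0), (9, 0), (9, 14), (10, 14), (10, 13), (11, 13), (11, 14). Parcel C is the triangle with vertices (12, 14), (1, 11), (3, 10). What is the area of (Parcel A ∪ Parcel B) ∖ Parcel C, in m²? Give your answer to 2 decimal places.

|Parcel A ∪ Parcel B| = 167.
|(Parcel A ∪ Parcel B) ∩ Parcel C| = 6.1818.
|(Parcel A ∪ Parcel B) ∖ Parcel C| = 167 − 6.1818 = 160.82.

160.82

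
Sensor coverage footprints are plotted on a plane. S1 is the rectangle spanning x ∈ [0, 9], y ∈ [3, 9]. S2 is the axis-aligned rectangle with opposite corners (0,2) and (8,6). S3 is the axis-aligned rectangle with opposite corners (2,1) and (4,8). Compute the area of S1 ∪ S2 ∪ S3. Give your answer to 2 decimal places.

64.00

By inclusion–exclusion:
Individual areas: |S1| = 54, |S2| = 32, |S3| = 14.
|S1∩S2|: x∈[0,8], y∈[3,6] → 8·3 = 24.
|S1∩S3|: x∈[2,4], y∈[3,8] → 2·5 = 10.
|S2∩S3|: x∈[2,4], y∈[2,6] → 2·4 = 8.
|S1∩S2∩S3| = 6.
|S1 ∪ S2 ∪ S3| = 100 − 42 + 6 = 64.00.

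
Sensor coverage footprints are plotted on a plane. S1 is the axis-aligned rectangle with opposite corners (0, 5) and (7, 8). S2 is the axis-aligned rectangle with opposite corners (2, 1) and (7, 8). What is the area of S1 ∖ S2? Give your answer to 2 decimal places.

|S1∩S2|: x∈[2,7], y∈[5,8] → 5·3 = 15.
|S1| = 21.
|S1 ∖ S2| = |S1| − |S1∩S2| = 21 − 15 = 6.00.

6.00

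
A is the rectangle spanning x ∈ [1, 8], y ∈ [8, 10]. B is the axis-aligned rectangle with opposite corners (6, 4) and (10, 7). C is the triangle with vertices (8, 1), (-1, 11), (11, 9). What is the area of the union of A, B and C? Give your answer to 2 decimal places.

53.04

By inclusion–exclusion:
Individual areas: |A| = 14, |B| = 12, |C| = 51.
|A∩B| = 0 (no overlap).
|A∩C| = 12.9778.
|B∩C| = 10.9792.
|A∩B∩C| = 0.
|A ∪ B ∪ C| = 77 − 23.9569 + 0 = 53.04.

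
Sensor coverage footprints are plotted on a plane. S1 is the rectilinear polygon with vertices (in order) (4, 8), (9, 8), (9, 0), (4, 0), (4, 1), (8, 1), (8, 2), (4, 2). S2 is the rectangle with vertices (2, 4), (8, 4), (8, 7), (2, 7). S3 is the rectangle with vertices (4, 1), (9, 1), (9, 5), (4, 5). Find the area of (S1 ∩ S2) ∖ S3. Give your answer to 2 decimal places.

|S1 ∩ S2| = 12.
|(S1 ∩ S2) ∩ S3| = 4.
|(S1 ∩ S2) ∖ S3| = 12 − 4 = 8.00.

8.00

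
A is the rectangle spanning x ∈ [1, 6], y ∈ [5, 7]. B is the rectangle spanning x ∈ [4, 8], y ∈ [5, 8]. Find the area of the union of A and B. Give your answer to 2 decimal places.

18.00

By inclusion–exclusion:
Individual areas: |A| = 10, |B| = 12.
|A∩B|: x∈[4,6], y∈[5,7] → 2·2 = 4.
|A ∪ B| = 22 − 4 = 18.00.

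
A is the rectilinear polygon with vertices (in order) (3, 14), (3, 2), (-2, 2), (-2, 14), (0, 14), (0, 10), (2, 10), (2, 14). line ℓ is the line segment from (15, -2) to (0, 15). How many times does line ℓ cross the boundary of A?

The segment meets the boundary at (2,12.733), (3,11.6).

2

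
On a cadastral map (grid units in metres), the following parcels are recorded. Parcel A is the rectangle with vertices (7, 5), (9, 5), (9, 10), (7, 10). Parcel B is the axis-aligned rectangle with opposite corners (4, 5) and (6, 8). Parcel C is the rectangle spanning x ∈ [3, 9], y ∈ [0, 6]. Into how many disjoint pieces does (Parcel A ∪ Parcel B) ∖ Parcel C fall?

2

(Parcel A ∪ Parcel B) ∖ Parcel C splits into 2 disjoint pieces (area 8, area 4).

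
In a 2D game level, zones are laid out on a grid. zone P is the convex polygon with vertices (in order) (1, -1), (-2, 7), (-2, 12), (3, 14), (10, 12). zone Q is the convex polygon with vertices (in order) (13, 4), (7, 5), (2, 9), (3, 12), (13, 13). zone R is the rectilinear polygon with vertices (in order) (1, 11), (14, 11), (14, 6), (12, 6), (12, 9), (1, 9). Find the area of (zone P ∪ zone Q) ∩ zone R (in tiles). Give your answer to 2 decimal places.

The region (zone P ∪ zone Q) ∩ zone R is the polygon with vertices (13,6), (12,6), (12,9), (1,9), (1,11), (13,11).
By the shoelace formula its area is 27.00.

27.00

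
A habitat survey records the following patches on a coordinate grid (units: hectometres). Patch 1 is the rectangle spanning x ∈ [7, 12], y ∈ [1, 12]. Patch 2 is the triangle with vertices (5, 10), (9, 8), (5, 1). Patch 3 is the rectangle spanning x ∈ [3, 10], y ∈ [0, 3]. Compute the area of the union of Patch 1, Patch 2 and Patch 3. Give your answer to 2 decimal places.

82.36

By inclusion–exclusion:
Individual areas: |Patch 1| = 55, |Patch 2| = 18, |Patch 3| = 21.
|Patch 1∩Patch 2| = 4.5.
|Patch 1∩Patch 3|: x∈[7,10], y∈[1,3] → 3·2 = 6.
|Patch 2∩Patch 3| = 1.1429.
|Patch 1∩Patch 2∩Patch 3| = 0.
|Patch 1 ∪ Patch 2 ∪ Patch 3| = 94 − 11.6429 + 0 = 82.36.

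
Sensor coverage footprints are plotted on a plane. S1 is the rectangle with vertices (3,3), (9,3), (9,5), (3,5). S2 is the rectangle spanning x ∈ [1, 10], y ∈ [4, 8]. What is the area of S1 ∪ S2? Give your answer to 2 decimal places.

42.00

By inclusion–exclusion:
Individual areas: |S1| = 12, |S2| = 36.
|S1∩S2|: x∈[3,9], y∈[4,5] → 6·1 = 6.
|S1 ∪ S2| = 48 − 6 = 42.00.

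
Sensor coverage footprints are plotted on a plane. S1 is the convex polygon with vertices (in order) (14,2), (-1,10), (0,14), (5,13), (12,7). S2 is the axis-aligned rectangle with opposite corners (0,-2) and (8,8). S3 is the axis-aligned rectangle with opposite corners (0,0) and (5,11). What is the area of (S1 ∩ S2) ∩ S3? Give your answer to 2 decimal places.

1.35

The region (S1 ∩ S2) ∩ S3 is the polygon with vertices (5,8), (5,6.8), (2.75,8).
By the shoelace formula its area is 1.35.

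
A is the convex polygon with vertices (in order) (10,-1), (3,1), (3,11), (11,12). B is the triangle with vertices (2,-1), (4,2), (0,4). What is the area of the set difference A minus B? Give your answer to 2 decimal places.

|A| = 86.5, |A∩B| = 0.93.
|A ∖ B| = |A| − |A∩B| = 86.5 − 0.93 = 85.57.

85.57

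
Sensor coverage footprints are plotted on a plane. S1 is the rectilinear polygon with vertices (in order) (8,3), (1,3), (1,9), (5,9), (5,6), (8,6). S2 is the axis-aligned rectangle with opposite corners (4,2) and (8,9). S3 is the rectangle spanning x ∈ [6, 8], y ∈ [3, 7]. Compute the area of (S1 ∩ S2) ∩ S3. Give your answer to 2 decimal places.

The region (S1 ∩ S2) ∩ S3 is the polygon with vertices (8,6), (8,3), (6,3), (6,6).
By the shoelace formula its area is 6.00.

6.00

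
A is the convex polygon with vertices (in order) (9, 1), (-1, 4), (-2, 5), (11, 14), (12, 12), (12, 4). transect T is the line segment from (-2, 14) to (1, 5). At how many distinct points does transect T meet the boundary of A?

The segment meets the boundary at (0.438,6.688).

1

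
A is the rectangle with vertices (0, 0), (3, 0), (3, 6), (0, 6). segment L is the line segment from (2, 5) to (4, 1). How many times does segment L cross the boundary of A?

The segment meets the boundary at (3,3).

1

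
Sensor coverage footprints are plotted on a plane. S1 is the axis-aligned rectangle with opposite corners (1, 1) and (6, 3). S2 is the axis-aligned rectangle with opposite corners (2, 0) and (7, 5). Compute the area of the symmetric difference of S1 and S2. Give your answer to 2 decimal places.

19.00

|S1∩S2|: x∈[2,6], y∈[1,3] → 4·2 = 8.
|S1 △ S2| = |S1| + |S2| − 2·|S1∩S2| = 10 + 25 − 16 = 19.00.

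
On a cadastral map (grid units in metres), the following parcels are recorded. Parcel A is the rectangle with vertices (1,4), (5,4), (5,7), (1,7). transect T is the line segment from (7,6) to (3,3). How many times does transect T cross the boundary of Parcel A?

The segment meets the boundary at (4.333,4), (5,4.5).

2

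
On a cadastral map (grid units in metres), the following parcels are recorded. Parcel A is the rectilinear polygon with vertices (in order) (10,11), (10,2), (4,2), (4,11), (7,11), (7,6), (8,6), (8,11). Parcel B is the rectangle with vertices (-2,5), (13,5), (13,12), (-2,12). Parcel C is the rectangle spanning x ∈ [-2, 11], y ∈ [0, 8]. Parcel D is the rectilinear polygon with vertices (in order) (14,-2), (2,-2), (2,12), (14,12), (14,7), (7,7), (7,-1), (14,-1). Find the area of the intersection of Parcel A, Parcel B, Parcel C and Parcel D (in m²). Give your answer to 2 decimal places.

11.00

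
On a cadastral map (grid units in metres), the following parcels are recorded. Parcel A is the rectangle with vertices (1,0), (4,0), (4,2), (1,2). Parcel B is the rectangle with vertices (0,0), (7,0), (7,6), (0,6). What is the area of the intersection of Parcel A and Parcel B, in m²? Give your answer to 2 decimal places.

|Parcel A∩Parcel B|: x∈[1,4], y∈[0,2] → 3·2 = 6.

6.00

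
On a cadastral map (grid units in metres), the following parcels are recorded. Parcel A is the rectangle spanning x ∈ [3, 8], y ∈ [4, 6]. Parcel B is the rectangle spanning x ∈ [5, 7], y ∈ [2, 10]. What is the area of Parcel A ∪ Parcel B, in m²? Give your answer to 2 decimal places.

22.00

By inclusion–exclusion:
Individual areas: |Parcel A| = 10, |Parcel B| = 16.
|Parcel A∩Parcel B|: x∈[5,7], y∈[4,6] → 2·2 = 4.
|Parcel A ∪ Parcel B| = 26 − 4 = 22.00.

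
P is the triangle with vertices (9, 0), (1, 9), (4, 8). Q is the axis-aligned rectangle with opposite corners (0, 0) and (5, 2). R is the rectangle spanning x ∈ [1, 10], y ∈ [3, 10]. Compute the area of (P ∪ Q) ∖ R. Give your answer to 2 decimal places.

11.19

|P ∪ Q| = 19.5.
|(P ∪ Q) ∩ R| = 8.3125.
|(P ∪ Q) ∖ R| = 19.5 − 8.3125 = 11.19.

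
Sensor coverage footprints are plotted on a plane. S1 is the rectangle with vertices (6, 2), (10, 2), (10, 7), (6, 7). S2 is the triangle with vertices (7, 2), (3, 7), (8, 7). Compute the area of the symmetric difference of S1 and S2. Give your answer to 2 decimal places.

|S1| = 20, |S2| = 12.5, |S1∩S2| = 6.875.
|S1 △ S2| = |S1| + |S2| − 2·|S1∩S2| = 20 + 12.5 − 13.75 = 18.75.

18.75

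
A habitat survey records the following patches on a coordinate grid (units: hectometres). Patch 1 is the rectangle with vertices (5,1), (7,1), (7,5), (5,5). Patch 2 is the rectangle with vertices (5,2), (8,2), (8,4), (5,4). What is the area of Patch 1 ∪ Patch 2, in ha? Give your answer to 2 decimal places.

10.00

By inclusion–exclusion:
Individual areas: |Patch 1| = 8, |Patch 2| = 6.
|Patch 1∩Patch 2|: x∈[5,7], y∈[2,4] → 2·2 = 4.
|Patch 1 ∪ Patch 2| = 14 − 4 = 10.00.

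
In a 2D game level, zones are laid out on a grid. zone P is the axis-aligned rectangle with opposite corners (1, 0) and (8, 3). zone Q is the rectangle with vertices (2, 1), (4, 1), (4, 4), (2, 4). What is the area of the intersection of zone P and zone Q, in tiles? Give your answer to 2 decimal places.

4.00

|zone P∩zone Q|: x∈[2,4], y∈[1,3] → 2·2 = 4.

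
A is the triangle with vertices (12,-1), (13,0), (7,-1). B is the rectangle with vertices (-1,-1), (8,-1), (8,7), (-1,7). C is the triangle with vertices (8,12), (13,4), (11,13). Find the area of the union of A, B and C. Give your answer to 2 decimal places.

By inclusion–exclusion:
Individual areas: |A| = 2.5, |B| = 72, |C| = 14.5.
|A∩B| = 0.0833.
|A∩C| = 0.
|B∩C| = 0.
|A∩B∩C| = 0.
|A ∪ B ∪ C| = 89 − 0.0833 + 0 = 88.92.

88.92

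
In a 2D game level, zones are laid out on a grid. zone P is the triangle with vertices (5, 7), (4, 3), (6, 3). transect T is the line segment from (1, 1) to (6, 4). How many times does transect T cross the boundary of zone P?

2

The segment meets the boundary at (5.783,3.87), (4.333,3).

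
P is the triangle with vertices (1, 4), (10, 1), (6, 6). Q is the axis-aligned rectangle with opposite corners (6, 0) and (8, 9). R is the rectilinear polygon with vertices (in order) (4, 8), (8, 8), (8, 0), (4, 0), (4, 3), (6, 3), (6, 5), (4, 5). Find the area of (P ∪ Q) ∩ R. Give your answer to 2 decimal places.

|P ∪ Q| = 29.
|(P ∪ Q) ∩ R| = 17.87.

17.87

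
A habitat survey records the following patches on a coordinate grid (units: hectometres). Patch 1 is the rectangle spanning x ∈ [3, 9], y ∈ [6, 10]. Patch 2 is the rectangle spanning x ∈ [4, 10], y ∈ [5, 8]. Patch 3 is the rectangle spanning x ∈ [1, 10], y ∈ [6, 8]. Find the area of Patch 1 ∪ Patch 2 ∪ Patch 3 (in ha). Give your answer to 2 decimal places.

By inclusion–exclusion:
Individual areas: |Patch 1| = 24, |Patch 2| = 18, |Patch 3| = 18.
|Patch 1∩Patch 2|: x∈[4,9], y∈[6,8] → 5·2 = 10.
|Patch 1∩Patch 3|: x∈[3,9], y∈[6,8] → 6·2 = 12.
|Patch 2∩Patch 3|: x∈[4,10], y∈[6,8] → 6·2 = 12.
|Patch 1∩Patch 2∩Patch 3| = 10.
|Patch 1 ∪ Patch 2 ∪ Patch 3| = 60 − 34 + 10 = 36.00.

36.00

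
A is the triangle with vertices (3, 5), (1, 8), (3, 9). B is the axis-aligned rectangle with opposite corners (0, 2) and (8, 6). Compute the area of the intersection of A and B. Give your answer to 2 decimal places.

0.33

The intersection is the polygon with vertices (2.333,6), (3,6), (3,5).
By the shoelace formula its area is 0.33.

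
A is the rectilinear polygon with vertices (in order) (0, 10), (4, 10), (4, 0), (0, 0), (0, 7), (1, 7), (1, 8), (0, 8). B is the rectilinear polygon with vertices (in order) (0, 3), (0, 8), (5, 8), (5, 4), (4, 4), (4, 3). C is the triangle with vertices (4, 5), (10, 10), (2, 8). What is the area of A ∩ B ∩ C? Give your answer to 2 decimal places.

3.00

The intersection is the polygon with vertices (4,8), (4,5), (2,8).
By the shoelace formula its area is 3.00.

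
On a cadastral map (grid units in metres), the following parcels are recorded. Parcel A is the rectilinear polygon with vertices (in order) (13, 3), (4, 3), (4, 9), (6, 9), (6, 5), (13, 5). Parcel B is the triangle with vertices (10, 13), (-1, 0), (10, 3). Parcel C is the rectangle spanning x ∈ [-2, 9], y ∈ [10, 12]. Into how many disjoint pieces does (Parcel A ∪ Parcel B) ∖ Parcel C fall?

1

(Parcel A ∪ Parcel B) ∖ Parcel C is a single connected region.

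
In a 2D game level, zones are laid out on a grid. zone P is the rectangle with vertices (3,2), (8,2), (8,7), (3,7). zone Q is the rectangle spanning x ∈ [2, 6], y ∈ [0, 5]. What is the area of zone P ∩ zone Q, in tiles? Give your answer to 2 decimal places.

9.00

|zone P∩zone Q|: x∈[3,6], y∈[2,5] → 3·3 = 9.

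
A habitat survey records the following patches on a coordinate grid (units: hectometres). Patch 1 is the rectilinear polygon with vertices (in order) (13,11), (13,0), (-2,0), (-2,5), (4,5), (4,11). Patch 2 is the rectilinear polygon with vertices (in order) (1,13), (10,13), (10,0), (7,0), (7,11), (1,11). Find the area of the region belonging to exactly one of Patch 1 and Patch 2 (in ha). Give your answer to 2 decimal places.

114.00

|Patch 1| = 129, |Patch 2| = 51, |Patch 1∩Patch 2| = 33.
|Patch 1 △ Patch 2| = |Patch 1| + |Patch 2| − 2·|Patch 1∩Patch 2| = 129 + 51 − 66 = 114.00.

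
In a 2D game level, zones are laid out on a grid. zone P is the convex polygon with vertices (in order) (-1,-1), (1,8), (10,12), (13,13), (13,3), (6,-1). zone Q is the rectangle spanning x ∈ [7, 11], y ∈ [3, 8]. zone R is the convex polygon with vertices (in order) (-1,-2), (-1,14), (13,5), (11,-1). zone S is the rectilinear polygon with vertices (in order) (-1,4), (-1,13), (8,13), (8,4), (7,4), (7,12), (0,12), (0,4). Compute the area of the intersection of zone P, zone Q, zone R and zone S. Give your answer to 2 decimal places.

4.00

The intersection is the polygon with vertices (8,8), (8,4), (7,4), (7,8).
By the shoelace formula its area is 4.00.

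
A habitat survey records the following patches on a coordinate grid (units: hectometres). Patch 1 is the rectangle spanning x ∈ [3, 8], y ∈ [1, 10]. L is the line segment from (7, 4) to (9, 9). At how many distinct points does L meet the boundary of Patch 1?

1

The segment meets the boundary at (8,6.5).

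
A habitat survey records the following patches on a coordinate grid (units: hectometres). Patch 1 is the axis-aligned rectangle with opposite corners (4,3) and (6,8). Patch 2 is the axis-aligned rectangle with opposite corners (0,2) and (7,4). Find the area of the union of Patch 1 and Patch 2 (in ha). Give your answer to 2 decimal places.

22.00

By inclusion–exclusion:
Individual areas: |Patch 1| = 10, |Patch 2| = 14.
|Patch 1∩Patch 2|: x∈[4,6], y∈[3,4] → 2·1 = 2.
|Patch 1 ∪ Patch 2| = 24 − 2 = 22.00.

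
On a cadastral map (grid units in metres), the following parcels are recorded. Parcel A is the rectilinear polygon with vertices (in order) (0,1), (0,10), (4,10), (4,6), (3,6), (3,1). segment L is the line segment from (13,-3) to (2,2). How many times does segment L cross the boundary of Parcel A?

1

The segment meets the boundary at (3,1.545).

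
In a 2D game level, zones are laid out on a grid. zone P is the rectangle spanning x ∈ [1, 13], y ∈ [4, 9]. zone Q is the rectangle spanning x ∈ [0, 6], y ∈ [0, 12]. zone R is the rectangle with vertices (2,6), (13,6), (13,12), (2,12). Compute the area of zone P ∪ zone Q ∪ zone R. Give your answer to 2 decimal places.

128.00

By inclusion–exclusion:
Individual areas: |zone P| = 60, |zone Q| = 72, |zone R| = 66.
|zone P∩zone Q|: x∈[1,6], y∈[4,9] → 5·5 = 25.
|zone P∩zone R|: x∈[2,13], y∈[6,9] → 11·3 = 33.
|zone Q∩zone R|: x∈[2,6], y∈[6,12] → 4·6 = 24.
|zone P∩zone Q∩zone R| = 12.
|zone P ∪ zone Q ∪ zone R| = 198 − 82 + 12 = 128.00.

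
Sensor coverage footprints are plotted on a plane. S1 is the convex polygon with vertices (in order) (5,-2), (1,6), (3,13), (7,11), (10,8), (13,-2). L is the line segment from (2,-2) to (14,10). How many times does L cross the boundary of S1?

2

The segment meets the boundary at (10.462,6.462), (4,0).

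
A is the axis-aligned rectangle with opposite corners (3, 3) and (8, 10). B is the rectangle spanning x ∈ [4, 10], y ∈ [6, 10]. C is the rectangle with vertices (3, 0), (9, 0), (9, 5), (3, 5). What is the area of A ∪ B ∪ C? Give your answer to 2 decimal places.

By inclusion–exclusion:
Individual areas: |A| = 35, |B| = 24, |C| = 30.
|A∩B|: x∈[4,8], y∈[6,10] → 4·4 = 16.
|A∩C|: x∈[3,8], y∈[3,5] → 5·2 = 10.
|B∩C| = 0 (no overlap).
|A∩B∩C| = 0.
|A ∪ B ∪ C| = 89 − 26 + 0 = 63.00.

63.00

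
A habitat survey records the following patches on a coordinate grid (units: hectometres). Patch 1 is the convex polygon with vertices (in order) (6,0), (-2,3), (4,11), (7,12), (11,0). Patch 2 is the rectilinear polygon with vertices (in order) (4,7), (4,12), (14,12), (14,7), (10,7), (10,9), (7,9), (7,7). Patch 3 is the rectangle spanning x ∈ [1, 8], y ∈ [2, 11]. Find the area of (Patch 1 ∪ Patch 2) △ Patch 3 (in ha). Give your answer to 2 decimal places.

|Patch 1 ∪ Patch 2| = 117.5.
|(Patch 1 ∪ Patch 2) ∩ Patch 3| = 57.
|(Patch 1 ∪ Patch 2) △ Patch 3| = 117.5 + 63 − 114 = 66.50.

66.50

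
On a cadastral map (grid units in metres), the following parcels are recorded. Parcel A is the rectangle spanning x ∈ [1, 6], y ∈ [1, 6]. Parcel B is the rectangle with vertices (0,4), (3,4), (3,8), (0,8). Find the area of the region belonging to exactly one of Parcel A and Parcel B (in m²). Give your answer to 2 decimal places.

29.00

|Parcel A∩Parcel B|: x∈[1,3], y∈[4,6] → 2·2 = 4.
|Parcel A △ Parcel B| = |Parcel A| + |Parcel B| − 2·|Parcel A∩Parcel B| = 25 + 12 − 8 = 29.00.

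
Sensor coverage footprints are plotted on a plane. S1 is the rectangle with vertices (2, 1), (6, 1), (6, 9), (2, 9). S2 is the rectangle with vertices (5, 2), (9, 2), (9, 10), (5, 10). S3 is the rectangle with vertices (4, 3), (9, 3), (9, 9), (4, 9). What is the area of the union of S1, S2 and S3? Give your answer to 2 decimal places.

By inclusion–exclusion:
Individual areas: |S1| = 32, |S2| = 32, |S3| = 30.
|S1∩S2|: x∈[5,6], y∈[2,9] → 1·7 = 7.
|S1∩S3|: x∈[4,6], y∈[3,9] → 2·6 = 12.
|S2∩S3|: x∈[5,9], y∈[3,9] → 4·6 = 24.
|S1∩S2∩S3| = 6.
|S1 ∪ S2 ∪ S3| = 94 − 43 + 6 = 57.00.

57.00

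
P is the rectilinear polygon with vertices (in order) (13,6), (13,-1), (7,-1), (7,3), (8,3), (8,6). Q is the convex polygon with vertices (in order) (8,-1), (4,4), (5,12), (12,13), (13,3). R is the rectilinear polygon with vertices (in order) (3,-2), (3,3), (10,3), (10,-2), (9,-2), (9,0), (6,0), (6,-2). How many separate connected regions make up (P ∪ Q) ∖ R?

(P ∪ Q) ∖ R splits into 2 disjoint pieces (area 88.55, area 2).

2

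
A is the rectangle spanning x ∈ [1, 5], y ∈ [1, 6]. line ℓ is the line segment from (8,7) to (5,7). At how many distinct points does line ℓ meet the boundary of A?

0

The segment lies entirely outside A and never meets its boundary.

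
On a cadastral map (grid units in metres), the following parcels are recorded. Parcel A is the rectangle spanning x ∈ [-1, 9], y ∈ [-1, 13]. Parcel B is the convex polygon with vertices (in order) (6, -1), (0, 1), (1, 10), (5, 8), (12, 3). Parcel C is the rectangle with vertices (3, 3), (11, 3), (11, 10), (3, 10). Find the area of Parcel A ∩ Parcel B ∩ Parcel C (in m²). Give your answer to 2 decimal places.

25.29

The intersection is the polygon with vertices (5,8), (9,5.143), (9,3), (3,3), (3,9).
By the shoelace formula its area is 25.29.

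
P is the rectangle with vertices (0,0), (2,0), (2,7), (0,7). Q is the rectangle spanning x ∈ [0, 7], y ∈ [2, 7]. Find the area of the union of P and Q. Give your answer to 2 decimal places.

39.00

By inclusion–exclusion:
Individual areas: |P| = 14, |Q| = 35.
|P∩Q|: x∈[0,2], y∈[2,7] → 2·5 = 10.
|P ∪ Q| = 49 − 10 = 39.00.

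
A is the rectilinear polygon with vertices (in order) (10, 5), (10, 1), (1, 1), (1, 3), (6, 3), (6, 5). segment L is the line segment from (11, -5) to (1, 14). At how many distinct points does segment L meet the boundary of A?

The segment meets the boundary at (6,4.5), (7.842,1).

2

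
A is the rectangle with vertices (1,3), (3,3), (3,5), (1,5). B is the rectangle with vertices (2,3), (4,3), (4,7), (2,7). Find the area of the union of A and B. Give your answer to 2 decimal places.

By inclusion–exclusion:
Individual areas: |A| = 4, |B| = 8.
|A∩B|: x∈[2,3], y∈[3,5] → 1·2 = 2.
|A ∪ B| = 12 − 2 = 10.00.

10.00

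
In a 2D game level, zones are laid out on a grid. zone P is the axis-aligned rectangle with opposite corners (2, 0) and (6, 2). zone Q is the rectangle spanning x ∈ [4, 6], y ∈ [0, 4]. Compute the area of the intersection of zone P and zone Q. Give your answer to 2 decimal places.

|zone P∩zone Q|: x∈[4,6], y∈[0,2] → 2·2 = 4.

4.00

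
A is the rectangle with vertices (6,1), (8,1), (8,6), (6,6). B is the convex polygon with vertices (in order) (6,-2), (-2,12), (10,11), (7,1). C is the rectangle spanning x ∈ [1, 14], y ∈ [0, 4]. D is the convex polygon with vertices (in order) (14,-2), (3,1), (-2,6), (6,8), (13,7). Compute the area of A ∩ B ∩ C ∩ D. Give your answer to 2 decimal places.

4.35

The intersection is the polygon with vertices (7.9,4), (7,1), (6,1), (6,4).
By the shoelace formula its area is 4.35.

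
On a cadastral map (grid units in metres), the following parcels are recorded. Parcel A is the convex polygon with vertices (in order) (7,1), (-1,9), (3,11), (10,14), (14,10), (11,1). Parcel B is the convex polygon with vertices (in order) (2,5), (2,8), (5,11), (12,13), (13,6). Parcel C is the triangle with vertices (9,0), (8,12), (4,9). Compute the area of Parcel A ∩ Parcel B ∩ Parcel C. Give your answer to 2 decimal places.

18.39

The intersection is the polygon with vertices (8.012,11.861), (8.534,5.594), (6.019,5.365), (4,9), (7.692,11.769).
By the shoelace formula its area is 18.39.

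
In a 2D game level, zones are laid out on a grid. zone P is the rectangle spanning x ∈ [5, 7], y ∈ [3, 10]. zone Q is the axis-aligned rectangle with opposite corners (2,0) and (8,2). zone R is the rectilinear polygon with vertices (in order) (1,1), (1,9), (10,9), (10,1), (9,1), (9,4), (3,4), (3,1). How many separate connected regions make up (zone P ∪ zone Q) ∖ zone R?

(zone P ∪ zone Q) ∖ zone R splits into 3 disjoint pieces (area 2, area 2, area 11).

3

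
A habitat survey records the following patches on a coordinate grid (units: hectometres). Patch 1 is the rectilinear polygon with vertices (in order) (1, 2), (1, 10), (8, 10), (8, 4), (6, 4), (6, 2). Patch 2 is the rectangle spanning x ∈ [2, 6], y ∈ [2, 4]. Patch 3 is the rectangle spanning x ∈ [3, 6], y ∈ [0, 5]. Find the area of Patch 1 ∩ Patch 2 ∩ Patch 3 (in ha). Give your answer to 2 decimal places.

6.00

The intersection is the polygon with vertices (3,2), (3,4), (6,4), (6,2).
By the shoelace formula its area is 6.00.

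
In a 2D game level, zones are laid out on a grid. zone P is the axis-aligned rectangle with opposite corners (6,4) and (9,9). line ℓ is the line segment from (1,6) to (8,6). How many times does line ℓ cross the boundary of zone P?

1

The segment meets the boundary at (6,6).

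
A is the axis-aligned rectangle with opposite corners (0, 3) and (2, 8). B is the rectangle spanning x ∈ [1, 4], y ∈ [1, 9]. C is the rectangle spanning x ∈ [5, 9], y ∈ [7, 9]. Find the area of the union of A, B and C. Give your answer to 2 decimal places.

37.00

By inclusion–exclusion:
Individual areas: |A| = 10, |B| = 24, |C| = 8.
|A∩B|: x∈[1,2], y∈[3,8] → 1·5 = 5.
|A∩C| = 0 (no overlap).
|B∩C| = 0 (no overlap).
|A∩B∩C| = 0.
|A ∪ B ∪ C| = 42 − 5 + 0 = 37.00.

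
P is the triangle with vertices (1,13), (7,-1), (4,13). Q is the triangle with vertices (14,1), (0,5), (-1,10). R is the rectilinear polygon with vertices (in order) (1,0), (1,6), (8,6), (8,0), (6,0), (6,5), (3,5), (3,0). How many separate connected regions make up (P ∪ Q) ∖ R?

(P ∪ Q) ∖ R splits into 4 disjoint pieces (area 27.614, area 5.6571, area 0.1071, area 4.7879).

4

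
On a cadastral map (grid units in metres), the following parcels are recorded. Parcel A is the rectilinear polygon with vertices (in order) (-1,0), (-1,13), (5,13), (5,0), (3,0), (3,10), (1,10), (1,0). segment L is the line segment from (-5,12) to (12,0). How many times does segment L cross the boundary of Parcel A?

The segment meets the boundary at (5,4.941), (3,6.353), (1,7.765), (-1,9.176).

4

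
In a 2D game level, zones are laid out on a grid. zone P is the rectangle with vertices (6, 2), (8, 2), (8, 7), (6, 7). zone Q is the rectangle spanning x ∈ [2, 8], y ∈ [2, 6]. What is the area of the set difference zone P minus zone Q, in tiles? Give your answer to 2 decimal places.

|zone P∩zone Q|: x∈[6,8], y∈[2,6] → 2·4 = 8.
|zone P| = 10.
|zone P ∖ zone Q| = |zone P| − |zone P∩zone Q| = 10 − 8 = 2.00.

2.00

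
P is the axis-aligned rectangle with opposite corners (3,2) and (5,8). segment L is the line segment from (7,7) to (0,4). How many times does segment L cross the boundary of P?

2

The segment meets the boundary at (3,5.286), (5,6.143).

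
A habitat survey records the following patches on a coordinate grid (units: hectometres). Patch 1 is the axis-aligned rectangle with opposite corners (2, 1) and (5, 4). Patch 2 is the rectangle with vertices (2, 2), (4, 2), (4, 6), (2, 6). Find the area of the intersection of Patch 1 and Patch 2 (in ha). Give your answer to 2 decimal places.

4.00

|Patch 1∩Patch 2|: x∈[2,4], y∈[2,4] → 2·2 = 4.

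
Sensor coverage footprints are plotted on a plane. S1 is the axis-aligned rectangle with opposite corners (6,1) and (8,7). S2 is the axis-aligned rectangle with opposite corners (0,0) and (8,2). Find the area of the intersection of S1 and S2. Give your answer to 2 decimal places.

|S1∩S2|: x∈[6,8], y∈[1,2] → 2·1 = 2.

2.00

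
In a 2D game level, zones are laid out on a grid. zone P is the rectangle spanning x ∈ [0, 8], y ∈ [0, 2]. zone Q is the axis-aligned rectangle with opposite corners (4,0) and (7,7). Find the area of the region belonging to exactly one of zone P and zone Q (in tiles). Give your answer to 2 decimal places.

|zone P∩zone Q|: x∈[4,7], y∈[0,2] → 3·2 = 6.
|zone P △ zone Q| = |zone P| + |zone Q| − 2·|zone P∩zone Q| = 16 + 21 − 12 = 25.00.

25.00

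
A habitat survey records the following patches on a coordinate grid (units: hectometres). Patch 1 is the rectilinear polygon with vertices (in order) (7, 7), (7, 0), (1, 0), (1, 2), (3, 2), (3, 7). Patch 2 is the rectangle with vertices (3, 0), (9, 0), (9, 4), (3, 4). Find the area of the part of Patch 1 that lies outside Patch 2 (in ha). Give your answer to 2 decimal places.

16.00

|Patch 1| = 32, |Patch 1∩Patch 2| = 16.
|Patch 1 ∖ Patch 2| = |Patch 1| − |Patch 1∩Patch 2| = 32 − 16 = 16.00.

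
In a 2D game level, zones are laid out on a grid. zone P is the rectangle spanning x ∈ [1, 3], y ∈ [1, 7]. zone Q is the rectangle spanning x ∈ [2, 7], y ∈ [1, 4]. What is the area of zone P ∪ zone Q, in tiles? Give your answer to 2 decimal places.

24.00

By inclusion–exclusion:
Individual areas: |zone P| = 12, |zone Q| = 15.
|zone P∩zone Q|: x∈[2,3], y∈[1,4] → 1·3 = 3.
|zone P ∪ zone Q| = 27 − 3 = 24.00.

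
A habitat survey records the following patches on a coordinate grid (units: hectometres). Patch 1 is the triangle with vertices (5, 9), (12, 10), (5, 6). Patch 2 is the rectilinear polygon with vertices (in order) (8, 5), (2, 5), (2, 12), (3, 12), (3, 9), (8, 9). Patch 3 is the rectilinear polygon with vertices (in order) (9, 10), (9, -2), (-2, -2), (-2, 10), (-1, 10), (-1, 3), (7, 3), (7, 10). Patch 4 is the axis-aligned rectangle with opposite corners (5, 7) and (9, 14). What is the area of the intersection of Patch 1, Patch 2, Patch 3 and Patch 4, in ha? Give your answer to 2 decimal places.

The intersection is the polygon with vertices (8,7.714), (7,7.143), (7,9), (8,9).
By the shoelace formula its area is 1.57.

1.57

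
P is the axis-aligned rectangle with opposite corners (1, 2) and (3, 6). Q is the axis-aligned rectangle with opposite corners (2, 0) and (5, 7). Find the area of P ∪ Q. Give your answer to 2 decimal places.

25.00

By inclusion–exclusion:
Individual areas: |P| = 8, |Q| = 21.
|P∩Q|: x∈[2,3], y∈[2,6] → 1·4 = 4.
|P ∪ Q| = 29 − 4 = 25.00.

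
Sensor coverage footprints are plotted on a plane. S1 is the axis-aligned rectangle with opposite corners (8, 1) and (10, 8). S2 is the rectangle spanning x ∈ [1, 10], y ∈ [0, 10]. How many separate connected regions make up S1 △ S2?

1

S1 △ S2 is a single connected region.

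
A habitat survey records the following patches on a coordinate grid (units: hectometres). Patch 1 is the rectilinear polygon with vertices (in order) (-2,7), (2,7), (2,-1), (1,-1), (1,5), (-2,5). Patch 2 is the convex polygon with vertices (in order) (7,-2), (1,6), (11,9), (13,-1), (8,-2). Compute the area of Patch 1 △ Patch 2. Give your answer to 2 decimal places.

92.87

|Patch 1| = 14, |Patch 2| = 80.5, |Patch 1∩Patch 2| = 0.8167.
|Patch 1 △ Patch 2| = |Patch 1| + |Patch 2| − 2·|Patch 1∩Patch 2| = 14 + 80.5 − 1.6333 = 92.87.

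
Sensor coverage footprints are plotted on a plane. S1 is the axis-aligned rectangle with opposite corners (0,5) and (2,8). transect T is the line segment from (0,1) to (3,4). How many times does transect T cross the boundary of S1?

The segment lies entirely outside S1 and never meets its boundary.

0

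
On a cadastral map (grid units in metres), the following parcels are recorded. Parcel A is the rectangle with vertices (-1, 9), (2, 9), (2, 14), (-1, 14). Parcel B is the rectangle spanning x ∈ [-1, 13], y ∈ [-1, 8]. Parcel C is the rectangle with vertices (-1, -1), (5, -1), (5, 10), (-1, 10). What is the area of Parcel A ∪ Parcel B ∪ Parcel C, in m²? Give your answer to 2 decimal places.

By inclusion–exclusion:
Individual areas: |Parcel A| = 15, |Parcel B| = 126, |Parcel C| = 66.
|Parcel A∩Parcel B| = 0 (no overlap).
|Parcel A∩Parcel C|: x∈[-1,2], y∈[9,10] → 3·1 = 3.
|Parcel B∩Parcel C|: x∈[-1,5], y∈[-1,8] → 6·9 = 54.
|Parcel A∩Parcel B∩Parcel C| = 0.
|Parcel A ∪ Parcel B ∪ Parcel C| = 207 − 57 + 0 = 150.00.

150.00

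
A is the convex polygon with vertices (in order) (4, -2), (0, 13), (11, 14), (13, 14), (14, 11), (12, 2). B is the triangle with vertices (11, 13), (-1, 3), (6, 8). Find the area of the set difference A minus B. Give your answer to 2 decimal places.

149.55

|A| = 154, |A∩B| = 4.45.
|A ∖ B| = |A| − |A∩B| = 154 − 4.45 = 149.55.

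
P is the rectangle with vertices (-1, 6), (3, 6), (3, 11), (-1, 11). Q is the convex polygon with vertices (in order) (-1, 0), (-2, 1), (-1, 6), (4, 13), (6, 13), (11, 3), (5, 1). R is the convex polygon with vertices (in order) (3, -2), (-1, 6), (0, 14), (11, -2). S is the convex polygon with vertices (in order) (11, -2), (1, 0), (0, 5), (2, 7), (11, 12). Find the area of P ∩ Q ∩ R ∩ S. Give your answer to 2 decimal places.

1.78

The intersection is the polygon with vertices (1,6), (2,7), (3,7.556), (3,6).
By the shoelace formula its area is 1.78.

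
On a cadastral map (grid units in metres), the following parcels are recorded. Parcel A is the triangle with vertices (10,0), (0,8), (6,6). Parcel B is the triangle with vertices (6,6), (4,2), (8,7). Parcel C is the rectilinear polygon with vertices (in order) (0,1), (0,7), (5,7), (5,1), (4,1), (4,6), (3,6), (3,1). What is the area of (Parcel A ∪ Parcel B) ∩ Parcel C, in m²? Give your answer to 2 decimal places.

|Parcel A ∪ Parcel B| = 15.6031.
|(Parcel A ∪ Parcel B) ∩ Parcel C| = 4.53.

4.53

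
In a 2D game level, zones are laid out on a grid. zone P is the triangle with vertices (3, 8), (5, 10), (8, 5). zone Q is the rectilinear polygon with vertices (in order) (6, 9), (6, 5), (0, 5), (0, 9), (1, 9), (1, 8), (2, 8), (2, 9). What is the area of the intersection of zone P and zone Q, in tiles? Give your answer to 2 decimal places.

5.07

The intersection is the polygon with vertices (4,9), (5.6,9), (6,8.333), (6,6.2), (3,8).
By the shoelace formula its area is 5.07.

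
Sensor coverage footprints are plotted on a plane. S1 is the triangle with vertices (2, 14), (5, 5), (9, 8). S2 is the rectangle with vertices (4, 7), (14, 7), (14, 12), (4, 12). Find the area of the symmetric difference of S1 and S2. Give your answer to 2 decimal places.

|S1| = 22.5, |S2| = 50, |S1∩S2| = 14.8333.
|S1 △ S2| = |S1| + |S2| − 2·|S1∩S2| = 22.5 + 50 − 29.6667 = 42.83.

42.83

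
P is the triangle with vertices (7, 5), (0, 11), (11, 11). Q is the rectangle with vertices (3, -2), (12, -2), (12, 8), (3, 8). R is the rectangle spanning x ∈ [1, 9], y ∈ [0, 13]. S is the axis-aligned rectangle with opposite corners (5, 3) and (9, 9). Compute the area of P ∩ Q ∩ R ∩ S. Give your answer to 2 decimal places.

The intersection is the polygon with vertices (7,5), (5,6.714), (5,8), (9,8).
By the shoelace formula its area is 7.29.

7.29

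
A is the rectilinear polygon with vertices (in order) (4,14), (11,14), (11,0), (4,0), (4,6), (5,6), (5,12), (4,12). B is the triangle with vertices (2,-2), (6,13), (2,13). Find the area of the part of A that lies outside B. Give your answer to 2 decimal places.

|A| = 92, |A∩B| = 2.9083.
|A ∖ B| = |A| − |A∩B| = 92 − 2.9083 = 89.09.

89.09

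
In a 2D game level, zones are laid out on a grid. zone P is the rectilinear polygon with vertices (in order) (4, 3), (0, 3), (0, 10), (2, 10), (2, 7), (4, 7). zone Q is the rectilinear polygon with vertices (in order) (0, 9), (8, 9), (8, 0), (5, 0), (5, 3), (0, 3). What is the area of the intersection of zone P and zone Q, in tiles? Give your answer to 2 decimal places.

The intersection is the polygon with vertices (0,3), (0,9), (2,9), (2,7), (4,7), (4,3).
By the shoelace formula its area is 20.00.

20.00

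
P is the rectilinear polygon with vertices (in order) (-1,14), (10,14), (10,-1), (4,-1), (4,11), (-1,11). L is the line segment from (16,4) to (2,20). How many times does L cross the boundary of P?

2

The segment meets the boundary at (7.25,14), (10,10.857).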